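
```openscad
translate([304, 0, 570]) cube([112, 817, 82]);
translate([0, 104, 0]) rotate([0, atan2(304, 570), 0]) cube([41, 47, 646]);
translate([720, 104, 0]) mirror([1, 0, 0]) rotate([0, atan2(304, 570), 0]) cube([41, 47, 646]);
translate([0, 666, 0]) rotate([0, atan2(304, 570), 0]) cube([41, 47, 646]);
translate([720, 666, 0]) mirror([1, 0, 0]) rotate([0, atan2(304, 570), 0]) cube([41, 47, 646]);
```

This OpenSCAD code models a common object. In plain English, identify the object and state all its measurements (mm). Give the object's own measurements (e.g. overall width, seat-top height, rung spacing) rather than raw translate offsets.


A sawhorse. A 112×817×82 mm beam (x, y, z) sits on two A-frame leg pairs. Each pair is two raked legs of 41×47 mm section (47 mm along y) splaying symmetrically in x. Each leg rises 570 mm vertically over 304 mm of horizontal reach and is 646 mm long along its own axis. Every leg's outer bottom edge rests on the floor and its outer top edge meets a bottom edge of the beam — the left legs (tilting toward +x) meet the beam's −x bottom edge, the right legs (their mirror images, tilting toward −x) meet its +x bottom edge — so the leg tops tuck under the beam, the beam's underside is 570 mm above the floor, and the feet are 720 mm apart outside-to-outside with the beam centred between them. The two leg pairs are set in 104 mm from either end of the beam.


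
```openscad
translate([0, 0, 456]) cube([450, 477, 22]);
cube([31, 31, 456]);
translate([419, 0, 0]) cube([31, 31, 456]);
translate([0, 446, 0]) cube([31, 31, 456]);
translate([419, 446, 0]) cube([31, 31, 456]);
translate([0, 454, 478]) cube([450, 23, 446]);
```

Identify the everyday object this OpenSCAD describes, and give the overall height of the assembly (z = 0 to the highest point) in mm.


A chair. The overall height is 924 mm.

A slab on four corner posts with a tall panel at the back — a chair. The seat slab sits at z = 456 with thickness 22, and the 446 mm backrest starts at the seat top, so the overall height is 456 + 22 + 446 = 924 mm.


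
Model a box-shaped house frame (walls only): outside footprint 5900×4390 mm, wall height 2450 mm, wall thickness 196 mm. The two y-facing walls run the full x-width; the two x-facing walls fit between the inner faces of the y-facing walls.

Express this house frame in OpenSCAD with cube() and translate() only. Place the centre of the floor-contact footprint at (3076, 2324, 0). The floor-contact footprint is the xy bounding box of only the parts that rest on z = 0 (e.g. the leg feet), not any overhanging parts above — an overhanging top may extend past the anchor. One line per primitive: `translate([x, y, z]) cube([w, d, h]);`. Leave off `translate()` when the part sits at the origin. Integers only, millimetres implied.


translate([126, 129, 0]) cube([5900, 196, 2450]);
translate([126, 4323, 0]) cube([5900, 196, 2450]);
translate([126, 325, 0]) cube([196, 3998, 2450]);
translate([5830, 325, 0]) cube([196, 3998, 2450]);


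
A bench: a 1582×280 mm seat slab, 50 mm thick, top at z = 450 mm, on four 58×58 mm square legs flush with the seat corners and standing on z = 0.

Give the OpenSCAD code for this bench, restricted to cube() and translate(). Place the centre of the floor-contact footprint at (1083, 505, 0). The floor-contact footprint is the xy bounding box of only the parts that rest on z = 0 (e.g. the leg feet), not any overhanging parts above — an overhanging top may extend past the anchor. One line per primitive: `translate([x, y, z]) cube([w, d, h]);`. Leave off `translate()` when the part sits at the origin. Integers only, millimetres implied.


translate([292, 365, 400]) cube([1582, 280, 50]);
translate([292, 365, 0]) cube([58, 58, 400]);
translate([292, 587, 0]) cube([58, 58, 400]);
translate([1816, 365, 0]) cube([58, 58, 400]);
translate([1816, 587, 0]) cube([58, 58, 400]);


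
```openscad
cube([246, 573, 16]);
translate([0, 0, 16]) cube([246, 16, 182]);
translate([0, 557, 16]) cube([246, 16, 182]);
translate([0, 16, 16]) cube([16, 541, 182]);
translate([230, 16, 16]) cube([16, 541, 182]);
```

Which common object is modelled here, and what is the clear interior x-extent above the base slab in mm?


An open box. The internal width is 214 mm.

A 246×573 base slab with four walls standing on it — an open box. The base is 246 mm wide and the walls are 16 mm thick, so the internal width is 246 − 2 × 16 = 214 mm.


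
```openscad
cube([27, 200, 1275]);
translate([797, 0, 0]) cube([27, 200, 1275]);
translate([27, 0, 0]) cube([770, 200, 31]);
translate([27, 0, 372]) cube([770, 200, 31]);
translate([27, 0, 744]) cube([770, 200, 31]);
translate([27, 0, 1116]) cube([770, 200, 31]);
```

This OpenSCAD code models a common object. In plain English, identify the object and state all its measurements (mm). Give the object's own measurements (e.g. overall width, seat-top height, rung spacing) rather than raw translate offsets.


An open bookshelf. Two side panels, each 27 mm thick, 200 mm deep and 1275 mm tall, stand 824 mm apart (outside-to-outside). Between them sit 4 shelves, each 31 mm thick and 200 mm deep, spanning the full gap between the sides. The bottom shelf rests on the floor (its underside at z = 0) and the clear gap between one shelf's top and the next shelf's underside is 341 mm.


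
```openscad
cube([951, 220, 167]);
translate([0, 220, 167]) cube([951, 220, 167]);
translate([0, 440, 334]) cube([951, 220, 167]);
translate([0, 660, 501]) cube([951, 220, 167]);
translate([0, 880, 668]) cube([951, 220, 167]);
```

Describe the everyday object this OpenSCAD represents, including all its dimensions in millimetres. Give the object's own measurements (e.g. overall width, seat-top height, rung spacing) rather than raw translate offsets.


A straight staircase of 5 solid steps. Each step is 951 mm wide (x), 220 mm deep (y, the going) and 167 mm tall (the rise). The first step rests on the floor; each subsequent step sits one going further in +y and one rise higher in +z, directly behind and above the previous step with no overlap.


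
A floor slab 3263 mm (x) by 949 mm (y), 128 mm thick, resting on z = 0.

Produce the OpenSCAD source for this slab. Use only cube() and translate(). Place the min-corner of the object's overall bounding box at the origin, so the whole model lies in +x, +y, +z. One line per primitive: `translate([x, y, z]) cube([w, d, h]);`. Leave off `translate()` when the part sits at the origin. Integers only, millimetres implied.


cube([3263, 949, 128]);


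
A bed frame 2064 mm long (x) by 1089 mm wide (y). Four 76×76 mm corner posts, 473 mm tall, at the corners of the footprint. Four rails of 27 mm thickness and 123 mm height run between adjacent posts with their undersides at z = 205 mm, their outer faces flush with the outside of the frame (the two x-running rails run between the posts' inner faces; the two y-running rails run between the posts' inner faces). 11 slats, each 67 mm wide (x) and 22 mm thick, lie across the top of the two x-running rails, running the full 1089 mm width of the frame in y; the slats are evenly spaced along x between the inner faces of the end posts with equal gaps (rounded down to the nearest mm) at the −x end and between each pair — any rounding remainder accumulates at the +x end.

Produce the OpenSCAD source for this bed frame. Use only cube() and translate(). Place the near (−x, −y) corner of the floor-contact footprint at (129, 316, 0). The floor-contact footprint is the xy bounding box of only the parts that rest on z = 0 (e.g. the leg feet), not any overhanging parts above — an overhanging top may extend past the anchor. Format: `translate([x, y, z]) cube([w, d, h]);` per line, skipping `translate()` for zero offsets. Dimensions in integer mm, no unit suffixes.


translate([129, 316, 0]) cube([76, 76, 473]);
translate([129, 1329, 0]) cube([76, 76, 473]);
translate([2117, 316, 0]) cube([76, 76, 473]);
translate([2117, 1329, 0]) cube([76, 76, 473]);
translate([205, 316, 205]) cube([1912, 27, 123]);
translate([205, 1378, 205]) cube([1912, 27, 123]);
translate([129, 392, 205]) cube([27, 937, 123]);
translate([2166, 392, 205]) cube([27, 937, 123]);
translate([302, 316, 328]) cube([67, 1089, 22]);
translate([466, 316, 328]) cube([67, 1089, 22]);
translate([630, 316, 328]) cube([67, 1089, 22]);
translate([794, 316, 328]) cube([67, 1089, 22]);
translate([958, 316, 328]) cube([67, 1089, 22]);
translate([1122, 316, 328]) cube([67, 1089, 22]);
translate([1286, 316, 328]) cube([67, 1089, 22]);
translate([1450, 316, 328]) cube([67, 1089, 22]);
translate([1614, 316, 328]) cube([67, 1089, 22]);
translate([1778, 316, 328]) cube([67, 1089, 22]);
translate([1942, 316, 328]) cube([67, 1089, 22]);


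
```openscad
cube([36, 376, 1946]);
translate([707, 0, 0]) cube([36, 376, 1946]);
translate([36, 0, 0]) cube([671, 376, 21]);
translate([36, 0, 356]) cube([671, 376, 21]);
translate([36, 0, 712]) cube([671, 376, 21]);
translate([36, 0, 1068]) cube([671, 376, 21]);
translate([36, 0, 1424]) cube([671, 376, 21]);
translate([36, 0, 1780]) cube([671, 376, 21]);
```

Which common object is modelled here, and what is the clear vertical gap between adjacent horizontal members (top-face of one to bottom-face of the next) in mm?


A bookshelf. The clear shelf gap is 335 mm.

Two tall side panels with 6 horizontal boards between them — a bookshelf. The first two shelf undersides are at z = 0 and z = 356; with shelf thickness 21, the clear gap is 356 − 0 − 21 = 335 mm.


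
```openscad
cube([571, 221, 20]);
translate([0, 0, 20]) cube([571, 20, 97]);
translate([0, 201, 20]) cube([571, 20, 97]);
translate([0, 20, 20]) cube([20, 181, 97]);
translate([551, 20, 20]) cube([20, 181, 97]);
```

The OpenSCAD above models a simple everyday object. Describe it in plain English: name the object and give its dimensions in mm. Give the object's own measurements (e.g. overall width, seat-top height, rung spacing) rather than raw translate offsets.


An open-topped rectangular box: outside dimensions 571×221×117 mm, with a uniform wall and base thickness of 20 mm. The base is a full 571×221 slab on the floor; four walls sit on top of the base. The front and back walls (the −y and +y sides) span the full width; the two side walls fit between them.


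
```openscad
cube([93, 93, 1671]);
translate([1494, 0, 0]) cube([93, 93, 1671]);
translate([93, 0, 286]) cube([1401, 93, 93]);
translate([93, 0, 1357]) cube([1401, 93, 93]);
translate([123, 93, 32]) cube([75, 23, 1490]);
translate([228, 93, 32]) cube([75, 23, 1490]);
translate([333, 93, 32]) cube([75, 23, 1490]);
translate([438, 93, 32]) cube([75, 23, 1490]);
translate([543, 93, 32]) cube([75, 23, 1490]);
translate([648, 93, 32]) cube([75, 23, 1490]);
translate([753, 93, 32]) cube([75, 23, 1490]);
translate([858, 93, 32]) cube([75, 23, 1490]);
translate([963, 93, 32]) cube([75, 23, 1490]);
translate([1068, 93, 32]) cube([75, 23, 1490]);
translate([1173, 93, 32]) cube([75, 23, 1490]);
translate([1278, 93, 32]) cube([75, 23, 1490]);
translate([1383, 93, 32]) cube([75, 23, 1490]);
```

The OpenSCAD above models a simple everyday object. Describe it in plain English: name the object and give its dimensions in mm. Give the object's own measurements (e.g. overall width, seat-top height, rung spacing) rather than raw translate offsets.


A fence section. Two 93×93 mm posts, 1671 mm tall, stand on the floor with a clear span of 1401 mm between their inner faces. Two horizontal rails of 93×93 mm section span the gap between the posts with their undersides at z = 286 mm and z = 1357 mm, flush with the posts' −y face. 13 pickets, each 75 mm wide, 23 mm thick and 1490 mm tall, are fixed to the +y face of the rails with their bottoms at z = 32 mm, spaced across the span with a 30 mm gap after the −x post and between neighbouring pickets, with 36 mm left before the +x post.


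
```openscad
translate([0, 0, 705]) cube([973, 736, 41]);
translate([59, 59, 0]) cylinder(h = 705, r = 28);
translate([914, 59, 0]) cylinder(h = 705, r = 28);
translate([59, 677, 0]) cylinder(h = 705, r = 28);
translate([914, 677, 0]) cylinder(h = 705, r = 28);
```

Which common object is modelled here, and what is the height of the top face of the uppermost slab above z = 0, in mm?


A table. The table height is 746 mm.

A 973×736×41 slab sits at z = 705 on four Ø56 mm round legs — a table. The top surface is at 705 + 41 = 746 mm.


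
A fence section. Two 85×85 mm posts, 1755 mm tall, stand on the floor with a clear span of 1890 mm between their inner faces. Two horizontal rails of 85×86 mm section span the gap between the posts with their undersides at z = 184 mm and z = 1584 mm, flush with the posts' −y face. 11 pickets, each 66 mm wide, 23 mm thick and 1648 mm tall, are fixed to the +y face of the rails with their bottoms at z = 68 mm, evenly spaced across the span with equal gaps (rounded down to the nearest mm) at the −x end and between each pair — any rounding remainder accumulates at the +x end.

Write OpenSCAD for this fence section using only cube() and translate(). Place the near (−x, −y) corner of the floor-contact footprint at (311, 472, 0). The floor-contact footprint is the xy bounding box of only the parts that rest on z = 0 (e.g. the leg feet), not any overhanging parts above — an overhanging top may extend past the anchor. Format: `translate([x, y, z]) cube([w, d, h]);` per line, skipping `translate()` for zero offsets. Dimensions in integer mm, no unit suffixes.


translate([311, 472, 0]) cube([85, 85, 1755]);
translate([2286, 472, 0]) cube([85, 85, 1755]);
translate([396, 472, 184]) cube([1890, 85, 86]);
translate([396, 472, 1584]) cube([1890, 85, 86]);
translate([493, 557, 68]) cube([66, 23, 1648]);
translate([656, 557, 68]) cube([66, 23, 1648]);
translate([819, 557, 68]) cube([66, 23, 1648]);
translate([982, 557, 68]) cube([66, 23, 1648]);
translate([1145, 557, 68]) cube([66, 23, 1648]);
translate([1308, 557, 68]) cube([66, 23, 1648]);
translate([1471, 557, 68]) cube([66, 23, 1648]);
translate([1634, 557, 68]) cube([66, 23, 1648]);
translate([1797, 557, 68]) cube([66, 23, 1648]);
translate([1960, 557, 68]) cube([66, 23, 1648]);
translate([2123, 557, 68]) cube([66, 23, 1648]);


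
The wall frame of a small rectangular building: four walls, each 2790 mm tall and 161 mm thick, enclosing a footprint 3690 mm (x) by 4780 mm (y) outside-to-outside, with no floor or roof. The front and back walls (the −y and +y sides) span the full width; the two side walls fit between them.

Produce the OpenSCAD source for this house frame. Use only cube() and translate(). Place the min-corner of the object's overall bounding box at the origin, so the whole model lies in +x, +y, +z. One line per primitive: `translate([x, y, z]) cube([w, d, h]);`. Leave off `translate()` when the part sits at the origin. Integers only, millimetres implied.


cube([3690, 161, 2790]);
translate([0, 4619, 0]) cube([3690, 161, 2790]);
translate([0, 161, 0]) cube([161, 4458, 2790]);
translate([3529, 161, 0]) cube([161, 4458, 2790]);


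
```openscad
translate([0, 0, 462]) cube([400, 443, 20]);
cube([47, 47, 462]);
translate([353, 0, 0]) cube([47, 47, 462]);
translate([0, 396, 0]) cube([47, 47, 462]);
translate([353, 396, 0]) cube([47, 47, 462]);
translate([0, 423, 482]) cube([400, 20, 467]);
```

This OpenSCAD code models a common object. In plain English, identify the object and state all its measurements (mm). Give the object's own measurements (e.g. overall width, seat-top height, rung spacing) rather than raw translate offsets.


A chair. The seat is a 400×443×20 mm slab with its top at z = 482 mm, on four 47×47 mm corner legs (flush with the seat edges, standing on z = 0). A flat backrest 20 mm thick, 467 mm tall, spans the full seat width and rises from the seat top along its +y edge, rear face flush with the rear of the seat.


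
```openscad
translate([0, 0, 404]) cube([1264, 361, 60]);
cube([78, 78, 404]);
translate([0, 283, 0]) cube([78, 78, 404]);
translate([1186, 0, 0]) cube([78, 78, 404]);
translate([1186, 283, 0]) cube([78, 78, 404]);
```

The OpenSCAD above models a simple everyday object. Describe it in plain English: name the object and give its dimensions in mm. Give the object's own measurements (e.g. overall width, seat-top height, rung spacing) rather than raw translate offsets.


A long wooden bench with a 1264 mm (x) × 361 mm (y) seat, 60 mm thick, its top surface 464 mm above the floor. Four 78 mm square legs at the seat corners, flush with the edges, run from z = 0 to the seat underside.


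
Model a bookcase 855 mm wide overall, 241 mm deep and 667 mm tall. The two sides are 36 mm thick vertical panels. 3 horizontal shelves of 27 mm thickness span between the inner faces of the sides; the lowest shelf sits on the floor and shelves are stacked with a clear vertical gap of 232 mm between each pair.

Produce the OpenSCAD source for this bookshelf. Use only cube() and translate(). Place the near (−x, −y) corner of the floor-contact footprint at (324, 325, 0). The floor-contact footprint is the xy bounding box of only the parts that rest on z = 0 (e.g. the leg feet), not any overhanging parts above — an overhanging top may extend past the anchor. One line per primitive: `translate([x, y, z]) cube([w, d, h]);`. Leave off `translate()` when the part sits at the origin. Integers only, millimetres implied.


translate([324, 325, 0]) cube([36, 241, 667]);
translate([1143, 325, 0]) cube([36, 241, 667]);
translate([360, 325, 0]) cube([783, 241, 27]);
translate([360, 325, 259]) cube([783, 241, 27]);
translate([360, 325, 518]) cube([783, 241, 27]);


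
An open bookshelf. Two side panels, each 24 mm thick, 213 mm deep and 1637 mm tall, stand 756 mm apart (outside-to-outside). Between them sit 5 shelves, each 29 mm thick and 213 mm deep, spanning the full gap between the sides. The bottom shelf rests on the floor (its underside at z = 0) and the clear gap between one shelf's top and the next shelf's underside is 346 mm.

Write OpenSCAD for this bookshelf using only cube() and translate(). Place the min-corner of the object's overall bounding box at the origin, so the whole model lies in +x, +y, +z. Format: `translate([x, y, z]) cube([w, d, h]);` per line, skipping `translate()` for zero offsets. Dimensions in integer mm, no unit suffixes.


cube([24, 213, 1637]);
translate([732, 0, 0]) cube([24, 213, 1637]);
translate([24, 0, 0]) cube([708, 213, 29]);
translate([24, 0, 375]) cube([708, 213, 29]);
translate([24, 0, 750]) cube([708, 213, 29]);
translate([24, 0, 1125]) cube([708, 213, 29]);
translate([24, 0, 1500]) cube([708, 213, 29]);


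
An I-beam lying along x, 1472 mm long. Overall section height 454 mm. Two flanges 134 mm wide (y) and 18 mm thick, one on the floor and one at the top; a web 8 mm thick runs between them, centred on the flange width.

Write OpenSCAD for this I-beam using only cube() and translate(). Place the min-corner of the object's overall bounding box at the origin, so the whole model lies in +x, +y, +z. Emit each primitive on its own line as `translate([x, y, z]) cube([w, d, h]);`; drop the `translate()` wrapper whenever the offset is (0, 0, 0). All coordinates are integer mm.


cube([1472, 134, 18]);
translate([0, 63, 18]) cube([1472, 8, 418]);
translate([0, 0, 436]) cube([1472, 134, 18]);


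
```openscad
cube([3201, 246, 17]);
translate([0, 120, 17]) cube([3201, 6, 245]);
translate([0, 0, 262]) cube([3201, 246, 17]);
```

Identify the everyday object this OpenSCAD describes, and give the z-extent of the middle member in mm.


An I-beam. The web height is 245 mm.

Two wide flanges with a thin centred web — an I-beam. Overall 279 mm minus two 17 mm flanges gives a web of 279 − 2·17 = 245 mm.


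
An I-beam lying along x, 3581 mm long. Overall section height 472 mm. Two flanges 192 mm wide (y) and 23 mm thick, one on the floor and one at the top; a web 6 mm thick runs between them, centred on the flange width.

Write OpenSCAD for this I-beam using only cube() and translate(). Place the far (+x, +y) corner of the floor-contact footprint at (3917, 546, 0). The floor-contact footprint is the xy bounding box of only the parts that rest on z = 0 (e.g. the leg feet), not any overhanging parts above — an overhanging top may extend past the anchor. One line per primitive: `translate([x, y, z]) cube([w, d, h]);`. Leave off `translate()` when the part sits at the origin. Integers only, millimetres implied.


translate([336, 354, 0]) cube([3581, 192, 23]);
translate([336, 447, 23]) cube([3581, 6, 426]);
translate([336, 354, 449]) cube([3581, 192, 23]);


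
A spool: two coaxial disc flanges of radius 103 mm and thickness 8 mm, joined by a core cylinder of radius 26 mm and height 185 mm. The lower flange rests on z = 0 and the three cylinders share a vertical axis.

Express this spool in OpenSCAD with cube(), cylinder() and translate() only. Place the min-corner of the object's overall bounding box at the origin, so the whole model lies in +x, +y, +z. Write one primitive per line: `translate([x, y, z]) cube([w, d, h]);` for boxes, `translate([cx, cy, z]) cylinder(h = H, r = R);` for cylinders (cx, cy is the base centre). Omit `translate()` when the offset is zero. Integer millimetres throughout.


translate([103, 103, 0]) cylinder(h = 8, r = 103);
translate([103, 103, 8]) cylinder(h = 185, r = 26);
translate([103, 103, 193]) cylinder(h = 8, r = 103);


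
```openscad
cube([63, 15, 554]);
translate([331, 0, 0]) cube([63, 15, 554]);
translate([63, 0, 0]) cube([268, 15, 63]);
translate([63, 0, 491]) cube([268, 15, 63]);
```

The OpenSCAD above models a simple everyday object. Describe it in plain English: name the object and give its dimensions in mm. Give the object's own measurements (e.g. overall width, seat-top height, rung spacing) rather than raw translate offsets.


A rectangular picture frame lying in the x–z plane (depth along y). The opening is 268 mm wide (x) by 428 mm tall (z), surrounded by a border 63 mm wide on all four sides. The frame is 15 mm deep and is made of two full-height vertical stiles with two horizontal rails fitted between them.


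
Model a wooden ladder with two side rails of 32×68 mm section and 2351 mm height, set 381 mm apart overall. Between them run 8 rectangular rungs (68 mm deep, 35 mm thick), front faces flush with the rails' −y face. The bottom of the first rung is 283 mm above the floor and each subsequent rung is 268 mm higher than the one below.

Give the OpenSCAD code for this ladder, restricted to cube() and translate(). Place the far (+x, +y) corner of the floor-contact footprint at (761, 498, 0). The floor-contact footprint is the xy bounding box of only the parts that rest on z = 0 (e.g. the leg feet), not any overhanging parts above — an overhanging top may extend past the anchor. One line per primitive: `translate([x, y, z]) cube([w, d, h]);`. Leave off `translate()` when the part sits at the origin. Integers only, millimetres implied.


translate([380, 430, 0]) cube([32, 68, 2351]);
translate([729, 430, 0]) cube([32, 68, 2351]);
translate([412, 430, 283]) cube([317, 68, 35]);
translate([412, 430, 551]) cube([317, 68, 35]);
translate([412, 430, 819]) cube([317, 68, 35]);
translate([412, 430, 1087]) cube([317, 68, 35]);
translate([412, 430, 1355]) cube([317, 68, 35]);
translate([412, 430, 1623]) cube([317, 68, 35]);
translate([412, 430, 1891]) cube([317, 68, 35]);
translate([412, 430, 2159]) cube([317, 68, 35]);


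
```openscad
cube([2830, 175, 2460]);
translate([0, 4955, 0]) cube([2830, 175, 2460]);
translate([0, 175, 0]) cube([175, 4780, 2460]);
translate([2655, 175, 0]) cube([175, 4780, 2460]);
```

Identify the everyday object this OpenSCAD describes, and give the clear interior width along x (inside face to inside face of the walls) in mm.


A house (or room) frame. The interior width is 2480 mm.

Four 2460 mm walls enclosing a rectangle with no floor or roof — a room or house frame. Outside width is 2830 mm and wall thickness is 175 mm, so the interior width is 2830 − 2 × 175 = 2480 mm.


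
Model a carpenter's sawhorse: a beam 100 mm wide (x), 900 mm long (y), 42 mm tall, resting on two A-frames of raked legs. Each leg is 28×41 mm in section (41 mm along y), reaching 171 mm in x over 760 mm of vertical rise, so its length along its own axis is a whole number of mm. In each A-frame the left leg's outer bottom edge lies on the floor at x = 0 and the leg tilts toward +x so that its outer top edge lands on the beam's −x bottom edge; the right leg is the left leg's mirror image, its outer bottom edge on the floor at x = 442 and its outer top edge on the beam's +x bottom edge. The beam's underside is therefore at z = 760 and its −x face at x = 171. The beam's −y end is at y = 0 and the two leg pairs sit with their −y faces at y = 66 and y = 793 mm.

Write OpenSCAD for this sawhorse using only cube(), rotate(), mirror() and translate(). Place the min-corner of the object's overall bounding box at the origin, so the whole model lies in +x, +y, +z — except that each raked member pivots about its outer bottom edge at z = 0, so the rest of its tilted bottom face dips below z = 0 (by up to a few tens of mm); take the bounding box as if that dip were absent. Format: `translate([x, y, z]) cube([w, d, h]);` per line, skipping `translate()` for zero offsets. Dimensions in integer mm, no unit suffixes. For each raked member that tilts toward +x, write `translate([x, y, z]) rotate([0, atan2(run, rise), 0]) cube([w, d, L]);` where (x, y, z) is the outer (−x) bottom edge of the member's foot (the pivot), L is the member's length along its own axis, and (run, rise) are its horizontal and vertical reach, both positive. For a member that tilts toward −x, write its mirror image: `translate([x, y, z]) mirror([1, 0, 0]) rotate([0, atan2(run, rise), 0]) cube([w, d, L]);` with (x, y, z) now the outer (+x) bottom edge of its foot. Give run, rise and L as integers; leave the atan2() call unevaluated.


translate([171, 0, 760]) cube([100, 900, 42]);
translate([0, 66, 0]) rotate([0, atan2(171, 760), 0]) cube([28, 41, 779]);
translate([442, 66, 0]) mirror([1, 0, 0]) rotate([0, atan2(171, 760), 0]) cube([28, 41, 779]);
translate([0, 793, 0]) rotate([0, atan2(171, 760), 0]) cube([28, 41, 779]);
translate([442, 793, 0]) mirror([1, 0, 0]) rotate([0, atan2(171, 760), 0]) cube([28, 41, 779]);


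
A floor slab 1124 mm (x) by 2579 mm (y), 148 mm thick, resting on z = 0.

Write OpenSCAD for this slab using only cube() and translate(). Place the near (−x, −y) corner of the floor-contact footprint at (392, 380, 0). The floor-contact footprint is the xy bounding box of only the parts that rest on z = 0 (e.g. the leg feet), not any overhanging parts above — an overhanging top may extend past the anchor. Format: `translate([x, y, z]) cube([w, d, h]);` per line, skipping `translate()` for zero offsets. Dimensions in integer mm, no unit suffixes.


translate([392, 380, 0]) cube([1124, 2579, 148]);


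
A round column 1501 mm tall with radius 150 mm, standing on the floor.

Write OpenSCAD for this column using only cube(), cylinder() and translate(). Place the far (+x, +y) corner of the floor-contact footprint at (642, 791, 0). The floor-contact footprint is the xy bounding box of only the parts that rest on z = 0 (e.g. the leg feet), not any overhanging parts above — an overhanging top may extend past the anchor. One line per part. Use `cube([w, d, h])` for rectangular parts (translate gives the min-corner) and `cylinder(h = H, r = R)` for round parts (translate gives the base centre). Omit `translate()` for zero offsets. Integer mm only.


translate([492, 641, 0]) cylinder(h = 1501, r = 150);


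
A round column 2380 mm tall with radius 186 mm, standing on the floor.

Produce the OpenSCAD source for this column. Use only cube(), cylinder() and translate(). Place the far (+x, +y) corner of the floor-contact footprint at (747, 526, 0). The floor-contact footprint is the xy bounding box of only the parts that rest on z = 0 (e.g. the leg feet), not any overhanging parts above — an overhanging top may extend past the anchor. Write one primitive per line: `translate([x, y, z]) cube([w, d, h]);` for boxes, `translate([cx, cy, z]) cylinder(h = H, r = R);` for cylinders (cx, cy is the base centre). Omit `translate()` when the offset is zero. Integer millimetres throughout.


translate([561, 340, 0]) cylinder(h = 2380, r = 186);


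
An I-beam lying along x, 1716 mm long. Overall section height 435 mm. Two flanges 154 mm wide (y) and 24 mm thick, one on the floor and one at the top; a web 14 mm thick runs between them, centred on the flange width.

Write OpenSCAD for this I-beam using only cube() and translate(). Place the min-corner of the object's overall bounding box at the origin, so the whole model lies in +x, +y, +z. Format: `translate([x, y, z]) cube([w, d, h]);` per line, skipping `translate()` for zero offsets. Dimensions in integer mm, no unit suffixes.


cube([1716, 154, 24]);
translate([0, 70, 24]) cube([1716, 14, 387]);
translate([0, 0, 411]) cube([1716, 154, 24]);


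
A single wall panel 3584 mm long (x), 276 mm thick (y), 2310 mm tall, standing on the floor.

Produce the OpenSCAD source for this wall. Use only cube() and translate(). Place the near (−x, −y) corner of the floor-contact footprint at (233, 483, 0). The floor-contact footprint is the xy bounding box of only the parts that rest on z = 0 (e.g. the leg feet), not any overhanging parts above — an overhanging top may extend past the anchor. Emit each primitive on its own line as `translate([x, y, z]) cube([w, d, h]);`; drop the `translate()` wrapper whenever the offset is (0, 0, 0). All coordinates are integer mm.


translate([233, 483, 0]) cube([3584, 276, 2310]);


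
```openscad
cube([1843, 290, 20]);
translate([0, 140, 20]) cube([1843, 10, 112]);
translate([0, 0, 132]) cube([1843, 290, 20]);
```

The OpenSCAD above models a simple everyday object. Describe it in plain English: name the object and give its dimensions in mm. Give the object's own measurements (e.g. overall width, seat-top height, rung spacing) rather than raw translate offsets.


An I-beam lying along x, 1843 mm long. Overall section height 152 mm. Two flanges 290 mm wide (y) and 20 mm thick, one on the floor and one at the top; a web 10 mm thick runs between them, centred on the flange width.


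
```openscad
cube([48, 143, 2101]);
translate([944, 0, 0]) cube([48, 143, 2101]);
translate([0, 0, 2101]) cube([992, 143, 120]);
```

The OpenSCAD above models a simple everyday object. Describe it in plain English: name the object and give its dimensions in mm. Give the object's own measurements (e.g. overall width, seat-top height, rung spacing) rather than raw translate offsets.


A door frame. The clear opening is 896 mm wide and 2101 mm high. Two 48 mm wide jambs, 143 mm deep, stand either side of the opening from the floor to the top of the opening. A 120 mm thick head sits across the top of both jambs, spanning the full outside width of the frame.


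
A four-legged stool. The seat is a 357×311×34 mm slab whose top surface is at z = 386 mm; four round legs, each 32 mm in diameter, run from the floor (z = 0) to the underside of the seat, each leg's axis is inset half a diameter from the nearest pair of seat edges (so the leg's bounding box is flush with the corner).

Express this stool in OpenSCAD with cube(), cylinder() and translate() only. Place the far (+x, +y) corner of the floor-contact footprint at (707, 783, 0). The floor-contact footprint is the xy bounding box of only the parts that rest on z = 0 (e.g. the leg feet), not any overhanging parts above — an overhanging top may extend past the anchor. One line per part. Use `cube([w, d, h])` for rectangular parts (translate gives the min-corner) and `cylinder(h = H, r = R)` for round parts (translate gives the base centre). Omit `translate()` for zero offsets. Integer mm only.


// leg_h = 386 - 34 = 352
translate([350, 472, 352]) cube([357, 311, 34]);
translate([366, 488, 0]) cylinder(h = 352, r = 16);
translate([691, 488, 0]) cylinder(h = 352, r = 16);
translate([366, 767, 0]) cylinder(h = 352, r = 16);
translate([691, 767, 0]) cylinder(h = 352, r = 16);


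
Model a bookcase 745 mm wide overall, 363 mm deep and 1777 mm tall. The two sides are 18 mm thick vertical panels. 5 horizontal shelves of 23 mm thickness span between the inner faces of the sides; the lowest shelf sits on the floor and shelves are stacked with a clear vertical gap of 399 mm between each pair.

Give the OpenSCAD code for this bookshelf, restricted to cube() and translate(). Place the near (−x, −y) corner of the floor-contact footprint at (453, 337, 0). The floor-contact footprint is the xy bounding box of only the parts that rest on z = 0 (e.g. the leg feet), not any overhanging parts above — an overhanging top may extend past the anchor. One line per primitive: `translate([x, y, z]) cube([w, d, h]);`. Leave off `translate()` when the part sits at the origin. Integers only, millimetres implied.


translate([453, 337, 0]) cube([18, 363, 1777]);
translate([1180, 337, 0]) cube([18, 363, 1777]);
translate([471, 337, 0]) cube([709, 363, 23]);
translate([471, 337, 422]) cube([709, 363, 23]);
translate([471, 337, 844]) cube([709, 363, 23]);
translate([471, 337, 1266]) cube([709, 363, 23]);
translate([471, 337, 1688]) cube([709, 363, 23]);


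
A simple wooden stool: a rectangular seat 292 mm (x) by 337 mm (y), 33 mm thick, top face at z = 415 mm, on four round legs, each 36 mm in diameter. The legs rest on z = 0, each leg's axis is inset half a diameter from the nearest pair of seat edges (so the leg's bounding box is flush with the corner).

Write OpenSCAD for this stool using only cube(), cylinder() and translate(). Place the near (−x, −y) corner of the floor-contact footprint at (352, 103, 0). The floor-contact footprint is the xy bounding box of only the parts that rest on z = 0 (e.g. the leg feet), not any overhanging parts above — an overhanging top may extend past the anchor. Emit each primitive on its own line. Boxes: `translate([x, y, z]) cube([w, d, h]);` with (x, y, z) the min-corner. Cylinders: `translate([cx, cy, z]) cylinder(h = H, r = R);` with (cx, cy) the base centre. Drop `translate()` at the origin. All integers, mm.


translate([352, 103, 382]) cube([292, 337, 33]);
translate([370, 121, 0]) cylinder(h = 382, r = 18);
translate([626, 121, 0]) cylinder(h = 382, r = 18);
translate([370, 422, 0]) cylinder(h = 382, r = 18);
translate([626, 422, 0]) cylinder(h = 382, r = 18);


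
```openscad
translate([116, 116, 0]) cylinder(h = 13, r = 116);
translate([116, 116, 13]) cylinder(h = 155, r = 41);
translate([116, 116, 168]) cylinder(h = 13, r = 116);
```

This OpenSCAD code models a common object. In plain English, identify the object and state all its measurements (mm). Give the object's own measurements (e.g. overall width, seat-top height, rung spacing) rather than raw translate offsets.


A spool: two coaxial disc flanges of radius 116 mm and thickness 13 mm, joined by a core cylinder of radius 41 mm and height 155 mm. The lower flange rests on z = 0 and the three cylinders share a vertical axis.


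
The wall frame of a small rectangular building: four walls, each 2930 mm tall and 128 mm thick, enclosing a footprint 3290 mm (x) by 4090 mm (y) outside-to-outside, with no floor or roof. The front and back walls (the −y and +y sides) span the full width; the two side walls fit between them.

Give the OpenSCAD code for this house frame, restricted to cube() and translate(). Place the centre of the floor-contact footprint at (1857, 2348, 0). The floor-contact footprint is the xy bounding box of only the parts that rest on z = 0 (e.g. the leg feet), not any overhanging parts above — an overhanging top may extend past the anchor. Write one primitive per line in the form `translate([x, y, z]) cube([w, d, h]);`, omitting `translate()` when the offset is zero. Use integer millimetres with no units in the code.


translate([212, 303, 0]) cube([3290, 128, 2930]);
translate([212, 4265, 0]) cube([3290, 128, 2930]);
translate([212, 431, 0]) cube([128, 3834, 2930]);
translate([3374, 431, 0]) cube([128, 3834, 2930]);


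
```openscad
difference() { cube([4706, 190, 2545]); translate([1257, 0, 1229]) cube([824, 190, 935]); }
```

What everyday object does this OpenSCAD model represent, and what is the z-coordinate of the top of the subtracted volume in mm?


A wall with a window opening. The window head height is 2164 mm.

A wall with a rectangular opening subtracted — a window. Sill at z = 1229, opening 935 mm tall, so the head is at 1229 + 935 = 2164 mm.


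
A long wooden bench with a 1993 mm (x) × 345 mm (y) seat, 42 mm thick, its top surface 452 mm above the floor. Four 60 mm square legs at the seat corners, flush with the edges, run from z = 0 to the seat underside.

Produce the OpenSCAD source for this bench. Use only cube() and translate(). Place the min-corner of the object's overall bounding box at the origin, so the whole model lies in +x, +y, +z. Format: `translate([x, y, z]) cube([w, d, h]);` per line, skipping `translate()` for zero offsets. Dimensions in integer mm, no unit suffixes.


// leg_h = 452 − 42 = 410
translate([0, 0, 410]) cube([1993, 345, 42]);
cube([60, 60, 410]);
translate([0, 285, 0]) cube([60, 60, 410]);
translate([1933, 0, 0]) cube([60, 60, 410]);
translate([1933, 285, 0]) cube([60, 60, 410]);


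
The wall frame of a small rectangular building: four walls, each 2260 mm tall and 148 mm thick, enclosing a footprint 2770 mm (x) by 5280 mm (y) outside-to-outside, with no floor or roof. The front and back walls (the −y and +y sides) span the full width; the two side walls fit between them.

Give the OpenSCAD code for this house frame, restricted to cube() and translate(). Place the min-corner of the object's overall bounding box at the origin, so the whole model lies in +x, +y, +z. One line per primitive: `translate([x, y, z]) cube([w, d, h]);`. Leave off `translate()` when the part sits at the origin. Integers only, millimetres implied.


cube([2770, 148, 2260]);
translate([0, 5132, 0]) cube([2770, 148, 2260]);
translate([0, 148, 0]) cube([148, 4984, 2260]);
translate([2622, 148, 0]) cube([148, 4984, 2260]);


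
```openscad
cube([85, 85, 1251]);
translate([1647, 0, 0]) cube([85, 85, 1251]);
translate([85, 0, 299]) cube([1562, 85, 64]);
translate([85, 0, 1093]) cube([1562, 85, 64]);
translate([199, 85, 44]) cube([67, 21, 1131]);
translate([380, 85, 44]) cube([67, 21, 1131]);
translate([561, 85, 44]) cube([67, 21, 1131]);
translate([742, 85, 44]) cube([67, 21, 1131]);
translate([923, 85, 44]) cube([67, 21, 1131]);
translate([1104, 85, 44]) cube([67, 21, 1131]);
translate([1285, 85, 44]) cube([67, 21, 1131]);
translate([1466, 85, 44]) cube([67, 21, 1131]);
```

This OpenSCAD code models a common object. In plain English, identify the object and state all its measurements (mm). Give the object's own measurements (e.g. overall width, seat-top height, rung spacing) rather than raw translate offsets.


A fence section. Two 85×85 mm posts, 1251 mm tall, stand on the floor with a clear span of 1562 mm between their inner faces. Two horizontal rails of 85×64 mm section span the gap between the posts with their undersides at z = 299 mm and z = 1093 mm, flush with the posts' −y face. 8 pickets, each 67 mm wide, 21 mm thick and 1131 mm tall, are fixed to the +y face of the rails with their bottoms at z = 44 mm, spaced across the span with a 114 mm gap after the −x post and between neighbouring pickets and before the +x post.


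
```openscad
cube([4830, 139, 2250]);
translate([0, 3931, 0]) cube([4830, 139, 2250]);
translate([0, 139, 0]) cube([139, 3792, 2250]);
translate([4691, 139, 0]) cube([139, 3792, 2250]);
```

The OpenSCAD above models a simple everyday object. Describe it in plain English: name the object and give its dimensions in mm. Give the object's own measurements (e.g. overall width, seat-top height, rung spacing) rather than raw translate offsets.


The wall frame of a small rectangular building: four walls, each 2250 mm tall and 139 mm thick, enclosing a footprint 4830 mm (x) by 4070 mm (y) outside-to-outside, with no floor or roof. The front and back walls (the −y and +y sides) span the full width; the two side walls fit between them.
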